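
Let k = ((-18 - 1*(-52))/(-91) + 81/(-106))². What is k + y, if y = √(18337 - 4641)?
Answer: 120450625/93045316 + 8*√214 ≈ 118.32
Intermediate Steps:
k = 120450625/93045316 (k = ((-18 + 52)*(-1/91) + 81*(-1/106))² = (34*(-1/91) - 81/106)² = (-34/91 - 81/106)² = (-10975/9646)² = 120450625/93045316 ≈ 1.2945)
y = 8*√214 (y = √13696 = 8*√214 ≈ 117.03)
k + y = 120450625/93045316 + 8*√214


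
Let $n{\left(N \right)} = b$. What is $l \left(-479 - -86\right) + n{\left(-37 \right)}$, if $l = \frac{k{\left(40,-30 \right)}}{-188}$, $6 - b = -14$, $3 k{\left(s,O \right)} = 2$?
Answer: $\frac{2011}{94} \approx 21.394$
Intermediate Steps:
$k{\left(s,O \right)} = \frac{2}{3}$ ($k{\left(s,O \right)} = \frac{1}{3} \cdot 2 = \frac{2}{3}$)
$b = 20$ ($b = 6 - -14 = 6 + 14 = 20$)
$n{\left(N \right)} = 20$
$l = - \frac{1}{282}$ ($l = \frac{2}{3 \left(-188\right)} = \frac{2}{3} \left(- \frac{1}{188}\right) = - \frac{1}{282} \approx -0.0035461$)
$l \left(-479 - -86\right) + n{\left(-37 \right)} = - \frac{-479 - -86}{282} + 20 = - \frac{-479 + 86}{282} + 20 = \left(- \frac{1}{282}\right) \left(-393\right) + 20 = \frac{131}{94} + 20 = \frac{2011}{94}$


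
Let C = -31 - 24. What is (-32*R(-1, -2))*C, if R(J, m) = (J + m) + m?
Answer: -8800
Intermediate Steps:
R(J, m) = J + 2*m
C = -55
(-32*R(-1, -2))*C = -32*(-1 + 2*(-2))*(-55) = -32*(-1 - 4)*(-55) = -32*(-5)*(-55) = 160*(-55) = -8800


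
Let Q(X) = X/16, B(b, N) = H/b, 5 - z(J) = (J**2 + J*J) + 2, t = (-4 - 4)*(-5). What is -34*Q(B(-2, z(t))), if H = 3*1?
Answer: 51/16 ≈ 3.1875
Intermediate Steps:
H = 3
t = 40 (t = -8*(-5) = 40)
z(J) = 3 - 2*J**2 (z(J) = 5 - ((J**2 + J*J) + 2) = 5 - ((J**2 + J**2) + 2) = 5 - (2*J**2 + 2) = 5 - (2 + 2*J**2) = 5 + (-2 - 2*J**2) = 3 - 2*J**2)
B(b, N) = 3/b
Q(X) = X/16 (Q(X) = X*(1/16) = X/16)
-34*Q(B(-2, z(t))) = -17*3/(-2)/8 = -17*3*(-1/2)/8 = -17*(-3)/(8*2) = -34*(-3/32) = 51/16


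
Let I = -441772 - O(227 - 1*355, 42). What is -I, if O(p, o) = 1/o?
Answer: 18554425/42 ≈ 4.4177e+5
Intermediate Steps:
I = -18554425/42 (I = -441772 - 1/42 = -18554425/42 ≈ -4.4177e+5)
-I = -1*(-18554425/42) = 18554425/42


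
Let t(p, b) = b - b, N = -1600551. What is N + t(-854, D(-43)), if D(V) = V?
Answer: -1600551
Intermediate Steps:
t(p, b) = 0
N + t(-854, D(-43)) = -1600551 + 0 = -1600551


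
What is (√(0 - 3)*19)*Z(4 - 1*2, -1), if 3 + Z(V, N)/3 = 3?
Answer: 0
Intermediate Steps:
Z(V, N) = 0 (Z(V, N) = -9 + 3*3 = -9 + 9 = 0)
(√(0 - 3)*19)*Z(4 - 1*2, -1) = (√(0 - 3)*19)*0 = (√(-3)*19)*0 = ((I*√3)*19)*0 = (19*I*√3)*0 = 0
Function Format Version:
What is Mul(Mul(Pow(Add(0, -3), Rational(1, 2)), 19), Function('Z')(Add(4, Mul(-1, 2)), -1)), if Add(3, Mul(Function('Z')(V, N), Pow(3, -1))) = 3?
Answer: 0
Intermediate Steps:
Function('Z')(V, N) = 0 (Function('Z')(V, N) = Add(-9, Mul(3, 3)) = Add(-9, 9) = 0)
Mul(Mul(Pow(Add(0, -3), Rational(1, 2)), 19), Function('Z')(Add(4, Mul(-1, 2)), -1)) = Mul(Mul(Pow(Add(0, -3), Rational(1, 2)), 19), 0) = Mul(Mul(Pow(-3, Rational(1, 2)), 19), 0) = Mul(Mul(Mul(I, Pow(3, Rational(1, 2))), 19), 0) = Mul(Mul(19, I, Pow(3, Rational(1, 2))), 0) = 0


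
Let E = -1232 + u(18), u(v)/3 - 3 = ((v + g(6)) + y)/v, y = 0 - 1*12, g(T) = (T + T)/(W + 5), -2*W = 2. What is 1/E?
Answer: -2/2443 ≈ -0.00081867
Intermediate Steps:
W = -1 (W = -½*2 = -1)
g(T) = T/2 (g(T) = (T + T)/(-1 + 5) = (2*T)/4 = (2*T)*(¼) = T/2)
y = -12 (y = 0 - 12 = -12)
u(v) = 9 + 3*(-9 + v)/v (u(v) = 9 + 3*(((v + (½)*6) - 12)/v) = 9 + 3*(((v + 3) - 12)/v) = 9 + 3*(((3 + v) - 12)/v) = 9 + 3*((-9 + v)/v) = 9 + 3*(-9 + v)/v)
E = -2443/2 (E = -1232 + (12 - 27/18) = -1232 + (12 - 27*1/18) = -1232 + (12 - 3/2) = -1232 + 21/2 = -2443/2 ≈ -1221.5)
1/E = 1/(-2443/2) = -2/2443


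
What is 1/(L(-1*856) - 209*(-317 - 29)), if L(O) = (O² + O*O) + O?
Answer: 1/1536930 ≈ 6.5065e-7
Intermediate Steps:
L(O) = O + 2*O² (L(O) = (O² + O²) + O = 2*O² + O = O + 2*O²)
1/(L(-1*856) - 209*(-317 - 29)) = 1/((-1*856)*(1 + 2*(-1*856)) - 209*(-317 - 29)) = 1/(-856*(1 + 2*(-856)) - 209*(-346)) = 1/(-856*(1 - 1712) + 72314) = 1/(-856*(-1711) + 72314) = 1/(1464616 + 72314) = 1/1536930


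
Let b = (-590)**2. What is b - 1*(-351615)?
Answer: 699715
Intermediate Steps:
b = 348100
b - 1*(-351615) = 348100 - 1*(-351615) = 348100 + 351615 = 699715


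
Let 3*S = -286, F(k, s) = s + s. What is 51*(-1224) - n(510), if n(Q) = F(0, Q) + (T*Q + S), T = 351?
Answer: -727076/3 ≈ -2.4236e+5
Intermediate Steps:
F(k, s) = 2*s
S = -286/3 (S = (⅓)*(-286) = -286/3 ≈ -95.333)
n(Q) = -286/3 + 353*Q (n(Q) = 2*Q + (351*Q - 286/3) = 2*Q + (-286/3 + 351*Q) = -286/3 + 353*Q)
51*(-1224) - n(510) = 51*(-1224) - (-286/3 + 353*510) = -62424 - (-286/3 + 180030) = -62424 - 1*539804/3 = -62424 - 539804/3 = -727076/3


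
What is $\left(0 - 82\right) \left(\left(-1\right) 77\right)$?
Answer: $6314$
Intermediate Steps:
$\left(0 - 82\right) \left(\left(-1\right) 77\right) = \left(-82\right) \left(-77\right) = 6314$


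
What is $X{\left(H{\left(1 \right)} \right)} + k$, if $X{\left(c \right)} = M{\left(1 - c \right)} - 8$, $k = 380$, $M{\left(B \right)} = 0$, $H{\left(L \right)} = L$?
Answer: $372$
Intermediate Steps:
$X{\left(c \right)} = -8$ ($X{\left(c \right)} = 0 - 8 = -8$)
$X{\left(H{\left(1 \right)} \right)} + k = -8 + 380 = 372$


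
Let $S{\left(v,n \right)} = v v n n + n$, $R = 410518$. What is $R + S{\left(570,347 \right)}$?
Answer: $39121294965$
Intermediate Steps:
$S{\left(v,n \right)} = n + n^{2} v^{2}$ ($S{\left(v,n \right)} = v^{2} n n + n = n v^{2} n + n = n^{2} v^{2} + n = n + n^{2} v^{2}$)
$R + S{\left(570,347 \right)} = 410518 + 347 \left(1 + 347 \cdot 570^{2}\right) = 410518 + 347 \left(1 + 347 \cdot 324900\right) = 410518 + 347 \left(1 + 112740300\right) = 410518 + 347 \cdot 112740301 = 410518 + 39120884447 = 39121294965$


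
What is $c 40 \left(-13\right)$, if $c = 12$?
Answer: $-6240$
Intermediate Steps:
$c 40 \left(-13\right) = 12 \cdot 40 \left(-13\right) = 480 \left(-13\right) = -6240$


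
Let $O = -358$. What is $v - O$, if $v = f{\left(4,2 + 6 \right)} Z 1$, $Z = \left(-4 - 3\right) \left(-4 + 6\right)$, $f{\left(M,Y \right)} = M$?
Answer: $302$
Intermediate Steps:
$Z = -14$ ($Z = \left(-7\right) 2 = -14$)
$v = -56$ ($v = 4 \left(-14\right) 1 = \left(-56\right) 1 = -56$)
$v - O = -56 - -358 = -56 + 358 = 302$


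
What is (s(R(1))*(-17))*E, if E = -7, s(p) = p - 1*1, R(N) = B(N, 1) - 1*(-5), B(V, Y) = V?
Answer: 595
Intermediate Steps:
R(N) = 5 + N (R(N) = N - 1*(-5) = N + 5 = 5 + N)
s(p) = -1 + p (s(p) = p - 1 = -1 + p)
(s(R(1))*(-17))*E = ((-1 + (5 + 1))*(-17))*(-7) = ((-1 + 6)*(-17))*(-7) = (5*(-17))*(-7) = -85*(-7) = 595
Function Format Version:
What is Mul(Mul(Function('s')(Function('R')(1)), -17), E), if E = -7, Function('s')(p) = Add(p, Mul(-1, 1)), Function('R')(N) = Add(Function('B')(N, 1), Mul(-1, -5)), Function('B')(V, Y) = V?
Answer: 595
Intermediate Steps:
Function('R')(N) = Add(5, N) (Function('R')(N) = Add(N, Mul(-1, -5)) = Add(N, 5) = Add(5, N))
Function('s')(p) = Add(-1, p) (Function('s')(p) = Add(p, -1) = Add(-1, p))
Mul(Mul(Function('s')(Function('R')(1)), -17), E) = Mul(Mul(Add(-1, Add(5, 1)), -17), -7) = Mul(Mul(Add(-1, 6), -17), -7) = Mul(Mul(5, -17), -7) = Mul(-85, -7) = 595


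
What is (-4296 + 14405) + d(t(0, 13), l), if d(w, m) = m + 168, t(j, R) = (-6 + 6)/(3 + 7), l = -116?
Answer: 10161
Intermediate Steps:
t(j, R) = 0 (t(j, R) = 0/10 = 0*(⅒) = 0)
d(w, m) = 168 + m
(-4296 + 14405) + d(t(0, 13), l) = (-4296 + 14405) + (168 - 116) = 10109 + 52 = 10161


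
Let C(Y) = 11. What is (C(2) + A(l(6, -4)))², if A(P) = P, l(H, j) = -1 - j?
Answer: 196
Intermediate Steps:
(C(2) + A(l(6, -4)))² = (11 + (-1 - 1*(-4)))² = (11 + (-1 + 4))² = (11 + 3)² = 14² = 196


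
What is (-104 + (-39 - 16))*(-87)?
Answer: 13833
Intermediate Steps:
(-104 + (-39 - 16))*(-87) = (-104 - 55)*(-87) = -159*(-87) = 13833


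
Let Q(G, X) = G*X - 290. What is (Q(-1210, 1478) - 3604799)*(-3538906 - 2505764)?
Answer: 32601740260230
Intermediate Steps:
Q(G, X) = -290 + G*X
(Q(-1210, 1478) - 3604799)*(-3538906 - 2505764) = ((-290 - 1210*1478) - 3604799)*(-3538906 - 2505764) = ((-290 - 1788380) - 3604799)*(-6044670) = (-1788670 - 3604799)*(-6044670) = -5393469*(-6044670) = 32601740260230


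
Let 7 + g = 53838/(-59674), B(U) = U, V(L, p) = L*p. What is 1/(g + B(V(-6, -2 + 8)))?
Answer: -29837/1309910 ≈ -0.022778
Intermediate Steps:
g = -235778/29837 (g = -7 + 53838/(-59674) = -7 + 53838*(-1/59674) = -7 - 26919/29837 = -235778/29837 ≈ -7.9022)
1/(g + B(V(-6, -2 + 8))) = 1/(-235778/29837 - 6*(-2 + 8)) = 1/(-235778/29837 - 6*6) = 1/(-235778/29837 - 36) = 1/(-1309910/29837) = -29837/1309910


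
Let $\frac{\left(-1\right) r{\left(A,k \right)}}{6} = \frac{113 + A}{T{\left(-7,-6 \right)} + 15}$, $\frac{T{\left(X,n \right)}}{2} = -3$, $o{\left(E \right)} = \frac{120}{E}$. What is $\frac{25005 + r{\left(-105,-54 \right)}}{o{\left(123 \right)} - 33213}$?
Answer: $- \frac{3074959}{4085079} \approx -0.75273$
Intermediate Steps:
$T{\left(X,n \right)} = -6$ ($T{\left(X,n \right)} = 2 \left(-3\right) = -6$)
$r{\left(A,k \right)} = - \frac{226}{3} - \frac{2 A}{3}$ ($r{\left(A,k \right)} = - 6 \frac{113 + A}{-6 + 15} = - 6 \frac{113 + A}{9} = - 6 \left(113 + A\right) \frac{1}{9} = - 6 \left(\frac{113}{9} + \frac{A}{9}\right) = - \frac{226}{3} - \frac{2 A}{3}$)
$\frac{25005 + r{\left(-105,-54 \right)}}{o{\left(123 \right)} - 33213} = \frac{25005 - \frac{16}{3}}{\frac{120}{123} - 33213} = \frac{25005 + \left(- \frac{226}{3} + 70\right)}{120 \cdot \frac{1}{123} - 33213} = \frac{25005 - \frac{16}{3}}{\frac{40}{41} - 33213} = \frac{74999}{3 \left(- \frac{1361693}{41}\right)} = \frac{74999}{3} \left(- \frac{41}{1361693}\right) = - \frac{3074959}{4085079}$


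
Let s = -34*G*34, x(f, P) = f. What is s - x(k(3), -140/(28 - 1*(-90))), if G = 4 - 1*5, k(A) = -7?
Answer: 1163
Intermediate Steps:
G = -1 (G = 4 - 5 = -1)
s = 1156 (s = -34*(-1)*34 = 34*34 = 1156)
s - x(k(3), -140/(28 - 1*(-90))) = 1156 - 1*(-7) = 1156 + 7 = 1163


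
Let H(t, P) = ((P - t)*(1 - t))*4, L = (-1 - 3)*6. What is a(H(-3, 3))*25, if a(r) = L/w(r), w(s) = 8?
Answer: -75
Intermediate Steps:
L = -24 (L = -4*6 = -24)
H(t, P) = 4*(1 - t)*(P - t) (H(t, P) = ((1 - t)*(P - t))*4 = 4*(1 - t)*(P - t))
a(r) = -3 (a(r) = -24/8 = -24*⅛ = -3)
a(H(-3, 3))*25 = -3*25 = -75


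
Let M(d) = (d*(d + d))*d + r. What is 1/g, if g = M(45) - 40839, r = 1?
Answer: 1/141412 ≈ 7.0715e-6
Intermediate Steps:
M(d) = 1 + 2*d**3 (M(d) = (d*(d + d))*d + 1 = (d*(2*d))*d + 1 = (2*d**2)*d + 1 = 2*d**3 + 1 = 1 + 2*d**3)
g = 141412 (g = (1 + 2*45**3) - 40839 = (1 + 2*91125) - 40839 = (1 + 182250) - 40839 = 182251 - 40839 = 141412)
1/g = 1/141412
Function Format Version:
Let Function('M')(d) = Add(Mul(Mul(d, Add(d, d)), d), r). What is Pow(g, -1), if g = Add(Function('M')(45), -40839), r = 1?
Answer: Rational(1, 141412) ≈ 7.0715e-6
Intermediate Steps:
Function('M')(d) = Add(1, Mul(2, Pow(d, 3))) (Function('M')(d) = Add(Mul(Mul(d, Add(d, d)), d), 1) = Add(Mul(Mul(d, Mul(2, d)), d), 1) = Add(Mul(Mul(2, Pow(d, 2)), d), 1) = Add(Mul(2, Pow(d, 3)), 1) = Add(1, Mul(2, Pow(d, 3))))
g = 141412 (g = Add(Add(1, Mul(2, Pow(45, 3))), -40839) = Add(Add(1, Mul(2, 91125)), -40839) = Add(Add(1, 182250), -40839) = Add(182251, -40839) = 141412)
Pow(g, -1) = Pow(141412, -1) = Rational(1, 141412)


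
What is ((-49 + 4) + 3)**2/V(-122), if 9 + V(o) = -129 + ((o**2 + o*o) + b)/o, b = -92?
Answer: -2989/646 ≈ -4.6269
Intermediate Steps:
V(o) = -138 + (-92 + 2*o**2)/o (V(o) = -9 + (-129 + ((o**2 + o*o) - 92)/o) = -9 + (-129 + ((o**2 + o**2) - 92)/o) = -9 + (-129 + (2*o**2 - 92)/o) = -9 + (-129 + (-92 + 2*o**2)/o) = -138 + (-92 + 2*o**2)/o)
((-49 + 4) + 3)**2/V(-122) = ((-49 + 4) + 3)**2/(-138 - 92/(-122) + 2*(-122)) = (-45 + 3)**2/(-138 - 92*(-1/122) - 244) = (-42)**2/(-138 + 46/61 - 244) = 1764/(-23256/61) = 1764*(-61/23256) = -2989/646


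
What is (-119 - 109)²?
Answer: 51984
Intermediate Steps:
(-119 - 109)² = (-228)² = 51984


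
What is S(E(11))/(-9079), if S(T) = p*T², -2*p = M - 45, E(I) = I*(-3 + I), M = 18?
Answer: -104544/9079 ≈ -11.515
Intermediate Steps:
p = 27/2 (p = -(18 - 45)/2 = -½*(-27) = 27/2 ≈ 13.500)
S(T) = 27*T²/2
S(E(11))/(-9079) = (27*(11*(-3 + 11))²/2)/(-9079) = (27*(11*8)²/2)*(-1/9079) = ((27/2)*88²)*(-1/9079) = ((27/2)*7744)*(-1/9079) = 104544*(-1/9079) = -104544/9079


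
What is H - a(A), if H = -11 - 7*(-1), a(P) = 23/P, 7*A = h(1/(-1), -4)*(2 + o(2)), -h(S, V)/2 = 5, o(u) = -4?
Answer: -241/20 ≈ -12.050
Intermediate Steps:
h(S, V) = -10 (h(S, V) = -2*5 = -10)
A = 20/7 (A = (-10*(2 - 4))/7 = (-10*(-2))/7 = (⅐)*20 = 20/7 ≈ 2.8571)
H = -4 (H = -11 + 7 = -4)
H - a(A) = -4 - 23/20/7 = -4 - 23*7/20 = -4 - 1*161/20 = -4 - 161/20 = -241/20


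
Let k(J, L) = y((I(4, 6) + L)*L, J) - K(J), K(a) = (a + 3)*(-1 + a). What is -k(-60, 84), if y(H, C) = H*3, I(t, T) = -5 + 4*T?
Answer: -22479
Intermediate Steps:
K(a) = (-1 + a)*(3 + a) (K(a) = (3 + a)*(-1 + a) = (-1 + a)*(3 + a))
y(H, C) = 3*H
k(J, L) = 3 - J² - 2*J + 3*L*(19 + L) (k(J, L) = 3*(((-5 + 4*6) + L)*L) - (-3 + J² + 2*J) = 3*(((-5 + 24) + L)*L) + (3 - J² - 2*J) = 3*((19 + L)*L) + (3 - J² - 2*J) = 3*(L*(19 + L)) + (3 - J² - 2*J) = 3*L*(19 + L) + (3 - J² - 2*J) = 3 - J² - 2*J + 3*L*(19 + L))
-k(-60, 84) = -(3 - 1*(-60)² - 2*(-60) + 3*84*(19 + 84)) = -(3 - 1*3600 + 120 + 3*84*103) = -(3 - 3600 + 120 + 25956) = -1*22479 = -22479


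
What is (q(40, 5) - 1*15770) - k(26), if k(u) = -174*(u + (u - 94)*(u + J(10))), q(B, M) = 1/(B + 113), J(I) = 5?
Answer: -57839813/153 ≈ -3.7804e+5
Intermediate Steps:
q(B, M) = 1/(113 + B)
k(u) = -174*u - 174*(-94 + u)*(5 + u) (k(u) = -174*(u + (u - 94)*(u + 5)) = -174*(u + (-94 + u)*(5 + u)) = -174*u - 174*(-94 + u)*(5 + u))
(q(40, 5) - 1*15770) - k(26) = (1/(113 + 40) - 1*15770) - (81780 - 174*26² + 15312*26) = (1/153 - 15770) - (81780 - 174*676 + 398112) = (1/153 - 15770) - (81780 - 117624 + 398112) = -2412809/153 - 1*362268 = -2412809/153 - 362268 = -57839813/153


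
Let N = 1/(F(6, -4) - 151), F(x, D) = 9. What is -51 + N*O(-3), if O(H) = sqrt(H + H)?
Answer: -51 - I*sqrt(6)/142 ≈ -51.0 - 0.01725*I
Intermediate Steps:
O(H) = sqrt(2)*sqrt(H) (O(H) = sqrt(2*H) = sqrt(2)*sqrt(H))
N = -1/142 (N = 1/(9 - 151) = 1/(-142) = -1/142 ≈ -0.0070423)
-51 + N*O(-3) = -51 - sqrt(2)*sqrt(-3)/142 = -51 - sqrt(2)*I*sqrt(3)/142 = -51 - I*sqrt(6)/142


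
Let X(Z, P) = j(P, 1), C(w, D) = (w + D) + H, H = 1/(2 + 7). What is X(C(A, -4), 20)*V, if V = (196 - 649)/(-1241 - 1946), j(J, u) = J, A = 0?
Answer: 9060/3187 ≈ 2.8428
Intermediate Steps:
H = 1/9 ≈ 0.11111
C(w, D) = 1/9 + D + w (C(w, D) = (w + D) + 1/9 = (D + w) + 1/9 = 1/9 + D + w)
X(Z, P) = P
V = 453/3187 (V = -453/(-3187) = -453*(-1/3187) = 453/3187 ≈ 0.14214)
X(C(A, -4), 20)*V = 20*(453/3187) = 9060/3187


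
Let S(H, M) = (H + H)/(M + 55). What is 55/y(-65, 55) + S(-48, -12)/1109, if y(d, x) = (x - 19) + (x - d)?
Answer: 2607809/7439172 ≈ 0.35055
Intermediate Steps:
y(d, x) = -19 - d + 2*x (y(d, x) = (-19 + x) + (x - d) = -19 - d + 2*x)
S(H, M) = 2*H/(55 + M) (S(H, M) = (2*H)/(55 + M) = 2*H/(55 + M))
55/y(-65, 55) + S(-48, -12)/1109 = 55/(-19 - 1*(-65) + 2*55) + (2*(-48)/(55 - 12))/1109 = 55/(-19 + 65 + 110) + (2*(-48)/43)*(1/1109) = 55/156 + (2*(-48)*(1/43))*(1/1109) = 55*(1/156) - 96/43*1/1109 = 55/156 - 96/47687 = 2607809/7439172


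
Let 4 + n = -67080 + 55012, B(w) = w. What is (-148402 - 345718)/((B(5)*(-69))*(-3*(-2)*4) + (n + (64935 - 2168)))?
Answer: -98824/8483 ≈ -11.650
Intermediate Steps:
n = -12072 (n = -4 + (-67080 + 55012) = -4 - 12068 = -12072)
(-148402 - 345718)/((B(5)*(-69))*(-3*(-2)*4) + (n + (64935 - 2168))) = (-148402 - 345718)/((5*(-69))*(-3*(-2)*4) + (-12072 + (64935 - 2168))) = -494120/(-2070*4 + (-12072 + 62767)) = -494120/(-345*24 + 50695) = -494120/(-8280 + 50695) = -494120/42415 = -494120*1/42415 = -98824/8483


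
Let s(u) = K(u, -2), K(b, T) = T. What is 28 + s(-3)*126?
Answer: -224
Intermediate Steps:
s(u) = -2
28 + s(-3)*126 = 28 - 2*126 = 28 - 252 = -224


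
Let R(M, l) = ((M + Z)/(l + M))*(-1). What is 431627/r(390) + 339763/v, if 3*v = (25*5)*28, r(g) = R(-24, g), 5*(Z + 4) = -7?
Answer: 18807624289/3500 ≈ 5.3736e+6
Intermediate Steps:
Z = -27/5 (Z = -4 + (1/5)*(-7) = -4 - 7/5 = -27/5 ≈ -5.4000)
R(M, l) = -(-27/5 + M)/(M + l) (R(M, l) = ((M - 27/5)/(l + M))*(-1) = ((-27/5 + M)/(M + l))*(-1) = -(-27/5 + M)/(M + l))
r(g) = 147/(5*(-24 + g)) (r(g) = (27/5 - 1*(-24))/(-24 + g) = (27/5 + 24)/(-24 + g) = (147/5)/(-24 + g) = 147/(5*(-24 + g)))
v = 3500/3 (v = ((25*5)*28)/3 = (125*28)/3 = (1/3)*3500 = 3500/3 ≈ 1166.7)
431627/r(390) + 339763/v = 431627/((147/(5*(-24 + 390)))) + 339763/(3500/3) = 431627/(((147/5)/366)) + 339763*(3/3500) = 431627/(((147/5)*(1/366))) + 1019289/3500 = 431627/(49/610) + 1019289/3500 = 431627*(610/49) + 1019289/3500 = 37613210/7 + 1019289/3500 = 18807624289/3500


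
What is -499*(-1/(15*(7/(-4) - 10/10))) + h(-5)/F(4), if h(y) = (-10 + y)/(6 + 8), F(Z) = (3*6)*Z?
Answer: -74609/6160 ≈ -12.112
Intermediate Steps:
F(Z) = 18*Z
h(y) = -5/7 + y/14 (h(y) = (-10 + y)/14 = (-10 + y)*(1/14) = -5/7 + y/14)
-499*(-1/(15*(7/(-4) - 10/10))) + h(-5)/F(4) = -499*(-1/(15*(7/(-4) - 10/10))) + (-5/7 + (1/14)*(-5))/((18*4)) = -499*(-1/(15*(7*(-¼) - 10*⅒))) + (-5/7 - 5/14)/72 = -499*(-1/(15*(-7/4 - 1))) - 15/14*1/72 = -499/((-11/4*(-15))) - 5/336 = -499/165/4 - 5/336 = -499*4/165 - 5/336 = -1996/165 - 5/336 = -74609/6160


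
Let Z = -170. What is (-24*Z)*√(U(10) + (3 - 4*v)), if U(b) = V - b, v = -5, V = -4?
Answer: 12240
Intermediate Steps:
U(b) = -4 - b
(-24*Z)*√(U(10) + (3 - 4*v)) = (-24*(-170))*√((-4 - 1*10) + (3 - 4*(-5))) = 4080*√((-4 - 10) + (3 + 20)) = 4080*√(-14 + 23) = 4080*√9 = 4080*3 = 12240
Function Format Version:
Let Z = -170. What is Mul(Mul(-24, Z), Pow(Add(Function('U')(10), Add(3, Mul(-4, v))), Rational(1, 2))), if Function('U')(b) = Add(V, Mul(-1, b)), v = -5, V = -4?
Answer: 12240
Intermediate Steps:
Function('U')(b) = Add(-4, Mul(-1, b))
Mul(Mul(-24, Z), Pow(Add(Function('U')(10), Add(3, Mul(-4, v))), Rational(1, 2))) = Mul(Mul(-24, -170), Pow(Add(Add(-4, Mul(-1, 10)), Add(3, Mul(-4, -5))), Rational(1, 2))) = Mul(4080, Pow(Add(Add(-4, -10), Add(3, 20)), Rational(1, 2))) = Mul(4080, Pow(Add(-14, 23), Rational(1, 2))) = Mul(4080, Pow(9, Rational(1, 2))) = Mul(4080, 3) = 12240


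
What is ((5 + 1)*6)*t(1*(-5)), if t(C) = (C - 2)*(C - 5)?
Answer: 2520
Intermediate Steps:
t(C) = (-5 + C)*(-2 + C) (t(C) = (-2 + C)*(-5 + C) = (-5 + C)*(-2 + C))
((5 + 1)*6)*t(1*(-5)) = ((5 + 1)*6)*(10 + (1*(-5))**2 - 7*(-5)) = (6*6)*(10 + (-5)**2 - 7*(-5)) = 36*(10 + 25 + 35) = 36*70 = 2520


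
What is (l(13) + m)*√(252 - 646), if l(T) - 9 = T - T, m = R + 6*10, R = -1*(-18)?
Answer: 87*I*√394 ≈ 1726.9*I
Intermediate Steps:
R = 18
m = 78 (m = 18 + 6*10 = 18 + 60 = 78)
l(T) = 9 (l(T) = 9 + (T - T) = 9 + 0 = 9)
(l(13) + m)*√(252 - 646) = (9 + 78)*√(252 - 646) = 87*√(-394) = 87*(I*√394) = 87*I*√394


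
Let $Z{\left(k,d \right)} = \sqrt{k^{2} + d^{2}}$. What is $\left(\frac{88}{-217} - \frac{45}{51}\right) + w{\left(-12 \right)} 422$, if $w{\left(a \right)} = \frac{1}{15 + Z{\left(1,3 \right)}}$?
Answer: $\frac{4465981}{158627} - \frac{422 \sqrt{10}}{215} \approx 21.947$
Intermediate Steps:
$Z{\left(k,d \right)} = \sqrt{d^{2} + k^{2}}$
$w{\left(a \right)} = \frac{1}{15 + \sqrt{10}}$ ($w{\left(a \right)} = \frac{1}{15 + \sqrt{3^{2} + 1^{2}}} = \frac{1}{15 + \sqrt{9 + 1}} = \frac{1}{15 + \sqrt{10}}$)
$\left(\frac{88}{-217} - \frac{45}{51}\right) + w{\left(-12 \right)} 422 = \left(\frac{88}{-217} - \frac{45}{51}\right) + \left(\frac{3}{43} - \frac{\sqrt{10}}{215}\right) 422 = \left(88 \left(- \frac{1}{217}\right) - \frac{15}{17}\right) + \left(\frac{1266}{43} - \frac{422 \sqrt{10}}{215}\right) = \left(- \frac{88}{217} - \frac{15}{17}\right) + \left(\frac{1266}{43} - \frac{422 \sqrt{10}}{215}\right) = - \frac{4751}{3689} + \left(\frac{1266}{43} - \frac{422 \sqrt{10}}{215}\right) = \frac{4465981}{158627} - \frac{422 \sqrt{10}}{215}$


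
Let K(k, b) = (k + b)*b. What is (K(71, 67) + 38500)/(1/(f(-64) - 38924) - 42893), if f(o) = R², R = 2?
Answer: -1858274320/1669395561 ≈ -1.1131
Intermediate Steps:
K(k, b) = b*(b + k) (K(k, b) = (b + k)*b = b*(b + k))
f(o) = 4 (f(o) = 2² = 4)
(K(71, 67) + 38500)/(1/(f(-64) - 38924) - 42893) = (67*(67 + 71) + 38500)/(1/(4 - 38924) - 42893) = (67*138 + 38500)/(1/(-38920) - 42893) = (9246 + 38500)/(-1/38920 - 42893) = 47746/(-1669395561/38920) = 47746*(-38920/1669395561) = -1858274320/1669395561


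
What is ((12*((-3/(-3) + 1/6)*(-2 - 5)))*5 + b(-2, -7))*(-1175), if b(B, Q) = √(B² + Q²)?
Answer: 575750 - 1175*√53 ≈ 5.6720e+5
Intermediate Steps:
((12*((-3/(-3) + 1/6)*(-2 - 5)))*5 + b(-2, -7))*(-1175) = ((12*((-3/(-3) + 1/6)*(-2 - 5)))*5 + √((-2)² + (-7)²))*(-1175) = ((12*((-3*(-⅓) + 1*(⅙))*(-7)))*5 + √(4 + 49))*(-1175) = ((12*((1 + ⅙)*(-7)))*5 + √53)*(-1175) = ((12*((7/6)*(-7)))*5 + √53)*(-1175) = ((12*(-49/6))*5 + √53)*(-1175) = (-98*5 + √53)*(-1175) = (-490 + √53)*(-1175) = 575750 - 1175*√53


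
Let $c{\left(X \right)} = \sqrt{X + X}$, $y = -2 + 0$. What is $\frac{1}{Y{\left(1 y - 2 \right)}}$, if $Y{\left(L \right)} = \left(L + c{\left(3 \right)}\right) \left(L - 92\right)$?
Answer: $\frac{1}{240} + \frac{\sqrt{6}}{960} \approx 0.0067182$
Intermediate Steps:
$y = -2$
$c{\left(X \right)} = \sqrt{2} \sqrt{X}$ ($c{\left(X \right)} = \sqrt{2 X} = \sqrt{2} \sqrt{X}$)
$Y{\left(L \right)} = \left(-92 + L\right) \left(L + \sqrt{6}\right)$ ($Y{\left(L \right)} = \left(L + \sqrt{2} \sqrt{3}\right) \left(L - 92\right) = \left(L + \sqrt{6}\right) \left(-92 + L\right) = \left(-92 + L\right) \left(L + \sqrt{6}\right)$)
$\frac{1}{Y{\left(1 y - 2 \right)}} = \frac{1}{\left(1 \left(-2\right) - 2\right)^{2} - 92 \left(1 \left(-2\right) - 2\right) - 92 \sqrt{6} + \left(1 \left(-2\right) - 2\right) \sqrt{6}} = \frac{1}{\left(-2 - 2\right)^{2} - 92 \left(-2 - 2\right) - 92 \sqrt{6} + \left(-2 - 2\right) \sqrt{6}} = \frac{1}{\left(-4\right)^{2} - -368 - 92 \sqrt{6} - 4 \sqrt{6}} = \frac{1}{16 + 368 - 92 \sqrt{6} - 4 \sqrt{6}} = \frac{1}{384 - 96 \sqrt{6}}$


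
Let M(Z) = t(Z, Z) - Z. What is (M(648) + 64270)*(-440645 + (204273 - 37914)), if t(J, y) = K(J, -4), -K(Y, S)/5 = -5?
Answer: -17457481042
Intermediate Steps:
K(Y, S) = 25 (K(Y, S) = -5*(-5) = 25)
t(J, y) = 25
M(Z) = 25 - Z
(M(648) + 64270)*(-440645 + (204273 - 37914)) = ((25 - 1*648) + 64270)*(-440645 + (204273 - 37914)) = ((25 - 648) + 64270)*(-440645 + 166359) = (-623 + 64270)*(-274286) = 63647*(-274286) = -17457481042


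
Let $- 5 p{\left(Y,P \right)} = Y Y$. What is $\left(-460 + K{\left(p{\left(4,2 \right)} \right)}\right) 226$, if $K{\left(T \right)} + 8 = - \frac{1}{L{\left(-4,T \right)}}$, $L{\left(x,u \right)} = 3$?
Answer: $- \frac{317530}{3} \approx -1.0584 \cdot 10^{5}$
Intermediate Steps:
$p{\left(Y,P \right)} = - \frac{Y^{2}}{5}$ ($p{\left(Y,P \right)} = - \frac{Y Y}{5} = - \frac{Y^{2}}{5}$)
$K{\left(T \right)} = - \frac{25}{3}$ ($K{\left(T \right)} = -8 - \frac{1}{3} = - \frac{25}{3}$)
$\left(-460 + K{\left(p{\left(4,2 \right)} \right)}\right) 226 = \left(-460 - \frac{25}{3}\right) 226 = \left(- \frac{1405}{3}\right) 226 = - \frac{317530}{3}$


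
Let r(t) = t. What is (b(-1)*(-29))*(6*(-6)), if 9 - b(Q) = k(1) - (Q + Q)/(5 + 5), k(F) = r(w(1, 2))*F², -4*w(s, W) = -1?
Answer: 44631/5 ≈ 8926.2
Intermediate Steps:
w(s, W) = ¼ (w(s, W) = -¼*(-1) = ¼)
k(F) = F²/4
b(Q) = 35/4 + Q/5 (b(Q) = 9 - ((¼)*1² - (Q + Q)/(5 + 5)) = 9 - ((¼)*1 - 2*Q/10) = 9 - (¼ - 2*Q/10) = 9 - (¼ - Q/5) = 9 + (-¼ + Q/5) = 35/4 + Q/5)
(b(-1)*(-29))*(6*(-6)) = ((35/4 + (⅕)*(-1))*(-29))*(6*(-6)) = ((35/4 - ⅕)*(-29))*(-36) = ((171/20)*(-29))*(-36) = -4959/20*(-36) = 44631/5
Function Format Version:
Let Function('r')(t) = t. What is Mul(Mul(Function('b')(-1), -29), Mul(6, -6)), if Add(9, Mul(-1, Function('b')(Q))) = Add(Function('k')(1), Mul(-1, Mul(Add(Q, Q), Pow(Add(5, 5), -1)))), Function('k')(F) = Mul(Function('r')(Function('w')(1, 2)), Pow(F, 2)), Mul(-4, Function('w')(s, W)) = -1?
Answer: Rational(44631, 5) ≈ 8926.2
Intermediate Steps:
Function('w')(s, W) = Rational(1, 4) (Function('w')(s, W) = Mul(Rational(-1, 4), -1) = Rational(1, 4))
Function('k')(F) = Mul(Rational(1, 4), Pow(F, 2))
Function('b')(Q) = Add(Rational(35, 4), Mul(Rational(1, 5), Q)) (Function('b')(Q) = Add(9, Mul(-1, Add(Mul(Rational(1, 4), Pow(1, 2)), Mul(-1, Mul(Add(Q, Q), Pow(Add(5, 5), -1)))))) = Add(9, Mul(-1, Add(Mul(Rational(1, 4), 1), Mul(-1, Mul(Mul(2, Q), Pow(10, -1)))))) = Add(9, Mul(-1, Add(Rational(1, 4), Mul(-1, Mul(Mul(2, Q), Rational(1, 10)))))) = Add(9, Mul(-1, Add(Rational(1, 4), Mul(-1, Mul(Rational(1, 5), Q))))) = Add(9, Mul(-1, Add(Rational(1, 4), Mul(Rational(-1, 5), Q)))) = Add(9, Add(Rational(-1, 4), Mul(Rational(1, 5), Q))) = Add(Rational(35, 4), Mul(Rational(1, 5), Q)))
Mul(Mul(Function('b')(-1), -29), Mul(6, -6)) = Mul(Mul(Add(Rational(35, 4), Mul(Rational(1, 5), -1)), -29), Mul(6, -6)) = Mul(Mul(Add(Rational(35, 4), Rational(-1, 5)), -29), -36) = Mul(Mul(Rational(171, 20), -29), -36) = Mul(Rational(-4959, 20), -36) = Rational(44631, 5)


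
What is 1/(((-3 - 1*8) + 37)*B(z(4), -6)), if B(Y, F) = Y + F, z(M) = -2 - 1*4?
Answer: -1/312 ≈ -0.0032051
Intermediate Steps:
z(M) = -6 (z(M) = -2 - 4 = -6)
B(Y, F) = F + Y
1/(((-3 - 1*8) + 37)*B(z(4), -6)) = 1/(((-3 - 1*8) + 37)*(-6 - 6)) = 1/(((-3 - 8) + 37)*(-12)) = 1/((-11 + 37)*(-12)) = 1/(26*(-12)) = 1/(-312) = -1/312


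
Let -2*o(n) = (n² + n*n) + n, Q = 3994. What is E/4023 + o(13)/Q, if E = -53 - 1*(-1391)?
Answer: 3091957/10711908 ≈ 0.28865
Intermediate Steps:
o(n) = -n² - n/2 (o(n) = -((n² + n*n) + n)/2 = -((n² + n²) + n)/2 = -(2*n² + n)/2 = -(n + 2*n²)/2 = -n² - n/2)
E = 1338 (E = -53 + 1391 = 1338)
E/4023 + o(13)/Q = 1338/4023 - 1*13*(½ + 13)/3994 = 1338*(1/4023) - 1*13*27/2*(1/3994) = 446/1341 - 351/2*1/3994 = 446/1341 - 351/7988 = 3091957/10711908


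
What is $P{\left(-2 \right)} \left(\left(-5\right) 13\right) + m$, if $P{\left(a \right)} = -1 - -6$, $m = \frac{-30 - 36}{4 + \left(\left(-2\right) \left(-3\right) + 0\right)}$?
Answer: $- \frac{1658}{5} \approx -331.6$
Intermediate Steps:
$m = - \frac{33}{5}$ ($m = - \frac{66}{4 + \left(6 + 0\right)} = - \frac{66}{4 + 6} = - \frac{66}{10} = \left(-66\right) \frac{1}{10} = - \frac{33}{5} \approx -6.6$)
$P{\left(a \right)} = 5$ ($P{\left(a \right)} = -1 + 6 = 5$)
$P{\left(-2 \right)} \left(\left(-5\right) 13\right) + m = 5 \left(\left(-5\right) 13\right) - \frac{33}{5} = 5 \left(-65\right) - \frac{33}{5} = -325 - \frac{33}{5} = - \frac{1658}{5}$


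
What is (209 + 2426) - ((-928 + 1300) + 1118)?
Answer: 1145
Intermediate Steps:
(209 + 2426) - ((-928 + 1300) + 1118) = 2635 - (372 + 1118) = 2635 - 1*1490 = 2635 - 1490 = 1145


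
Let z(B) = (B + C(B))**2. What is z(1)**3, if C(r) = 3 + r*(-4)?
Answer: 0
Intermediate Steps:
C(r) = 3 - 4*r
z(B) = (3 - 3*B)**2 (z(B) = (B + (3 - 4*B))**2 = (3 - 3*B)**2)
z(1)**3 = (9*(-1 + 1)**2)**3 = (9*0**2)**3 = (9*0)**3 = 0**3 = 0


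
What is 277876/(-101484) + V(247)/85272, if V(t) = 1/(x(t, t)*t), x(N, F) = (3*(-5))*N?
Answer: -200779282497113/73327256419560 ≈ -2.7381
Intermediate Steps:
x(N, F) = -15*N
V(t) = -1/(15*t**2) (V(t) = 1/((-15*t)*t) = 1/(-15*t**2) = -1/(15*t**2))
277876/(-101484) + V(247)/85272 = 277876/(-101484) - 1/15/247**2/85272 = 277876*(-1/101484) - 1/15*1/61009*(1/85272) = -69469/25371 - 1/915135*1/85272 = -69469/25371 - 1/78035391720 = -200779282497113/73327256419560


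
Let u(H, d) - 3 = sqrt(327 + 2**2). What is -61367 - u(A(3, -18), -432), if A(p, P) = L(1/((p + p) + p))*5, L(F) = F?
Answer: -61370 - sqrt(331) ≈ -61388.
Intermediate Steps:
A(p, P) = 5/(3*p) (A(p, P) = 5/((p + p) + p) = 5/(2*p + p) = 5/(3*p))
u(H, d) = 3 + sqrt(331) (u(H, d) = 3 + sqrt(327 + 2**2) = 3 + sqrt(327 + 4) = 3 + sqrt(331))
-61367 - u(A(3, -18), -432) = -61367 - (3 + sqrt(331)) = -61367 + (-3 - sqrt(331)) = -61370 - sqrt(331)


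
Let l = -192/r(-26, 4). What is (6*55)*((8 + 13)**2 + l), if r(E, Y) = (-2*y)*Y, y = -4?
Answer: 143550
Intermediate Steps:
r(E, Y) = 8*Y (r(E, Y) = (-2*(-4))*Y = 8*Y)
l = -6 (l = -192/(8*4) = -192/32 = -192*1/32 = -6)
(6*55)*((8 + 13)**2 + l) = (6*55)*((8 + 13)**2 - 6) = 330*(21**2 - 6) = 330*(441 - 6) = 330*435 = 143550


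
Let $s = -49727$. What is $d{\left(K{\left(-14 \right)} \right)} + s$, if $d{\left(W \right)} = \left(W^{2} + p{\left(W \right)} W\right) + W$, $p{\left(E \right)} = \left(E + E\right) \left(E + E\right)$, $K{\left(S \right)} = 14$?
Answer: $-38541$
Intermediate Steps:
$p{\left(E \right)} = 4 E^{2}$ ($p{\left(E \right)} = 2 E 2 E = 4 E^{2}$)
$d{\left(W \right)} = W + W^{2} + 4 W^{3}$ ($d{\left(W \right)} = \left(W^{2} + 4 W^{2} W\right) + W = \left(W^{2} + 4 W^{3}\right) + W = W + W^{2} + 4 W^{3}$)
$d{\left(K{\left(-14 \right)} \right)} + s = 14 \left(1 + 14 + 4 \cdot 14^{2}\right) - 49727 = 14 \left(1 + 14 + 4 \cdot 196\right) - 49727 = 14 \left(1 + 14 + 784\right) - 49727 = 14 \cdot 799 - 49727 = 11186 - 49727 = -38541$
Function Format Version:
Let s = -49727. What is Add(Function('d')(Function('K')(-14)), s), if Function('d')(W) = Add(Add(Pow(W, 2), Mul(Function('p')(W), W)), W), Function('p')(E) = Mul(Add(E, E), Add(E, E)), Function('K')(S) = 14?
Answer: -38541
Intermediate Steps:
Function('p')(E) = Mul(4, Pow(E, 2)) (Function('p')(E) = Mul(Mul(2, E), Mul(2, E)) = Mul(4, Pow(E, 2)))
Function('d')(W) = Add(W, Pow(W, 2), Mul(4, Pow(W, 3))) (Function('d')(W) = Add(Add(Pow(W, 2), Mul(Mul(4, Pow(W, 2)), W)), W) = Add(Add(Pow(W, 2), Mul(4, Pow(W, 3))), W) = Add(W, Pow(W, 2), Mul(4, Pow(W, 3))))
Add(Function('d')(Function('K')(-14)), s) = Add(Mul(14, Add(1, 14, Mul(4, Pow(14, 2)))), -49727) = Add(Mul(14, Add(1, 14, Mul(4, 196))), -49727) = Add(Mul(14, Add(1, 14, 784)), -49727) = Add(Mul(14, 799), -49727) = Add(11186, -49727) = -38541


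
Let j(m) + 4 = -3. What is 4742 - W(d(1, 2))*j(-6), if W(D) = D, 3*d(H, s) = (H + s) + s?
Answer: 14261/3 ≈ 4753.7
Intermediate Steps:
d(H, s) = H/3 + 2*s/3 (d(H, s) = ((H + s) + s)/3 = (H + 2*s)/3 = H/3 + 2*s/3)
j(m) = -7 (j(m) = -4 - 3 = -7)
4742 - W(d(1, 2))*j(-6) = 4742 - ((⅓)*1 + (⅔)*2)*(-7) = 4742 - (⅓ + 4/3)*(-7) = 4742 - 5*(-7)/3 = 4742 - 1*(-35/3) = 4742 + 35/3 = 14261/3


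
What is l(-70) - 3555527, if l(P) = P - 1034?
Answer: -3556631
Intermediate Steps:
l(P) = -1034 + P
l(-70) - 3555527 = (-1034 - 70) - 3555527 = -1104 - 3555527 = -3556631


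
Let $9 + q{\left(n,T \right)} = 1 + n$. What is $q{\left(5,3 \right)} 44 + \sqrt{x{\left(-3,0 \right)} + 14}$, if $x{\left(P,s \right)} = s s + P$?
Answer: $-132 + \sqrt{11} \approx -128.68$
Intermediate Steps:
$q{\left(n,T \right)} = -8 + n$ ($q{\left(n,T \right)} = -9 + \left(1 + n\right) = -8 + n$)
$x{\left(P,s \right)} = P + s^{2}$ ($x{\left(P,s \right)} = s^{2} + P = P + s^{2}$)
$q{\left(5,3 \right)} 44 + \sqrt{x{\left(-3,0 \right)} + 14} = \left(-8 + 5\right) 44 + \sqrt{\left(-3 + 0^{2}\right) + 14} = \left(-3\right) 44 + \sqrt{\left(-3 + 0\right) + 14} = -132 + \sqrt{-3 + 14} = -132 + \sqrt{11}$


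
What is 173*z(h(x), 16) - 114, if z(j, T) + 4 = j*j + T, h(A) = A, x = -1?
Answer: 2135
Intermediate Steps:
z(j, T) = -4 + T + j**2 (z(j, T) = -4 + (j*j + T) = -4 + (j**2 + T) = -4 + (T + j**2) = -4 + T + j**2)
173*z(h(x), 16) - 114 = 173*(-4 + 16 + (-1)**2) - 114 = 173*(-4 + 16 + 1) - 114 = 173*13 - 114 = 2249 - 114 = 2135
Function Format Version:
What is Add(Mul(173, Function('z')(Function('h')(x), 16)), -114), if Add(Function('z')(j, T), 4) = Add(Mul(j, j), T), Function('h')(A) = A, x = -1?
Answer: 2135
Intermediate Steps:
Function('z')(j, T) = Add(-4, T, Pow(j, 2)) (Function('z')(j, T) = Add(-4, Add(Mul(j, j), T)) = Add(-4, Add(Pow(j, 2), T)) = Add(-4, Add(T, Pow(j, 2))) = Add(-4, T, Pow(j, 2)))
Add(Mul(173, Function('z')(Function('h')(x), 16)), -114) = Add(Mul(173, Add(-4, 16, Pow(-1, 2))), -114) = Add(Mul(173, Add(-4, 16, 1)), -114) = Add(Mul(173, 13), -114) = Add(2249, -114) = 2135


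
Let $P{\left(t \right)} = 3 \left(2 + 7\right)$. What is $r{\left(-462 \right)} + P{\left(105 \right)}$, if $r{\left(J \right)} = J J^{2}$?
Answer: $-98611101$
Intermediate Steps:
$P{\left(t \right)} = 27$ ($P{\left(t \right)} = 3 \cdot 9 = 27$)
$r{\left(J \right)} = J^{3}$
$r{\left(-462 \right)} + P{\left(105 \right)} = \left(-462\right)^{3} + 27 = -98611128 + 27 = -98611101$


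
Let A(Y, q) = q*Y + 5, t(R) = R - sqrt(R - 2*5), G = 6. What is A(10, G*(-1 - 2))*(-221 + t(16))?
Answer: 35875 + 175*sqrt(6) ≈ 36304.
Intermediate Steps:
t(R) = R - sqrt(-10 + R) (t(R) = R - sqrt(R - 10) = R - sqrt(-10 + R))
A(Y, q) = 5 + Y*q (A(Y, q) = Y*q + 5 = 5 + Y*q)
A(10, G*(-1 - 2))*(-221 + t(16)) = (5 + 10*(6*(-1 - 2)))*(-221 + (16 - sqrt(-10 + 16))) = (5 + 10*(6*(-3)))*(-221 + (16 - sqrt(6))) = (5 + 10*(-18))*(-205 - sqrt(6)) = (5 - 180)*(-205 - sqrt(6)) = -175*(-205 - sqrt(6)) = 35875 + 175*sqrt(6)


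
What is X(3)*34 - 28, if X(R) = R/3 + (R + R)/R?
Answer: 74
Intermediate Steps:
X(R) = 2 + R/3 (X(R) = R*(⅓) + (2*R)/R = R/3 + 2 = 2 + R/3)
X(3)*34 - 28 = (2 + (⅓)*3)*34 - 28 = (2 + 1)*34 - 28 = 3*34 - 28 = 102 - 28 = 74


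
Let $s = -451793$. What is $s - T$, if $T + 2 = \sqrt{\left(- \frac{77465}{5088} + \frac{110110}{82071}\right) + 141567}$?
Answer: $-451791 - \frac{\sqrt{157399272052430018}}{1054488} \approx -4.5217 \cdot 10^{5}$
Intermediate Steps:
$T = -2 + \frac{\sqrt{157399272052430018}}{1054488}$ ($T = -2 + \sqrt{\left(- \frac{77465}{5088} + \frac{110110}{82071}\right) + 141567} = -2 + \sqrt{\left(\left(-77465\right) \frac{1}{5088} + 110110 \cdot \frac{1}{82071}\right) + 141567} = -2 + \sqrt{\left(- \frac{77465}{5088} + \frac{10010}{7461}\right) + 141567} = -2 + \sqrt{- \frac{175678495}{12653856} + 141567} = -2 + \sqrt{\frac{1791192753857}{12653856}} = -2 + \frac{\sqrt{157399272052430018}}{1054488} \approx 374.24$)
$s - T = -451793 - \left(-2 + \frac{\sqrt{157399272052430018}}{1054488}\right) = -451793 + \left(2 - \frac{\sqrt{157399272052430018}}{1054488}\right) = -451791 - \frac{\sqrt{157399272052430018}}{1054488}$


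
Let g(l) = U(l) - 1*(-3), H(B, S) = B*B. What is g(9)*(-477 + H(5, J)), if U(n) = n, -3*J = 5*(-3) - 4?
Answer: -5424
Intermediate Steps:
J = 19/3 (J = -(5*(-3) - 4)/3 = -(-15 - 4)/3 = -⅓*(-19) = 19/3 ≈ 6.3333)
H(B, S) = B²
g(l) = 3 + l (g(l) = l - 1*(-3) = l + 3 = 3 + l)
g(9)*(-477 + H(5, J)) = (3 + 9)*(-477 + 5²) = 12*(-477 + 25) = 12*(-452) = -5424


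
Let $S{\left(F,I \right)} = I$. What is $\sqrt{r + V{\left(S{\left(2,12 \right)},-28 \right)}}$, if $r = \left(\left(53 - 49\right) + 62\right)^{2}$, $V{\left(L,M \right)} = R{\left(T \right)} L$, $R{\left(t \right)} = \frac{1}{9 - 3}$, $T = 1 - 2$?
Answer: $\sqrt{4358} \approx 66.015$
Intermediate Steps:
$T = -1$ ($T = 1 - 2 = -1$)
$R{\left(t \right)} = \frac{1}{6}$
$V{\left(L,M \right)} = \frac{L}{6}$
$r = 4356$ ($r = \left(\left(53 - 49\right) + 62\right)^{2} = \left(4 + 62\right)^{2} = 66^{2} = 4356$)
$\sqrt{r + V{\left(S{\left(2,12 \right)},-28 \right)}} = \sqrt{4356 + \frac{1}{6} \cdot 12} = \sqrt{4356 + 2} = \sqrt{4358}$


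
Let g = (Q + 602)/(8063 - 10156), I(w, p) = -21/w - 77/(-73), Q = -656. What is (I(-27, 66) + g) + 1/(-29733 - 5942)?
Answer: 91164303649/49056728175 ≈ 1.8583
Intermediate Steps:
I(w, p) = 77/73 - 21/w (I(w, p) = -21/w - 77*(-1/73) = -21/w + 77/73 = 77/73 - 21/w)
g = 54/2093 (g = (-656 + 602)/(8063 - 10156) = -54/(-2093) = -54*(-1/2093) = 54/2093 ≈ 0.025800)
(I(-27, 66) + g) + 1/(-29733 - 5942) = ((77/73 - 21/(-27)) + 54/2093) + 1/(-29733 - 5942) = ((77/73 - 21*(-1/27)) + 54/2093) + 1/(-35675) = ((77/73 + 7/9) + 54/2093) - 1/35675 = (1204/657 + 54/2093) - 1/35675 = 2555450/1375101 - 1/35675 = 91164303649/49056728175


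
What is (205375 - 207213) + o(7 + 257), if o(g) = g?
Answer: -1574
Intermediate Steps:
(205375 - 207213) + o(7 + 257) = (205375 - 207213) + (7 + 257) = -1838 + 264 = -1574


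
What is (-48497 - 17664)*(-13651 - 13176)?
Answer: 1774901147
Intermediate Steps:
(-48497 - 17664)*(-13651 - 13176) = -66161*(-26827) = 1774901147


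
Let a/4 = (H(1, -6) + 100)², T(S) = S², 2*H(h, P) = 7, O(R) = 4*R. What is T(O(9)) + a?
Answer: 44145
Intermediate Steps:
H(h, P) = 7/2 (H(h, P) = (½)*7 = 7/2)
a = 42849 (a = 4*(7/2 + 100)² = 4*(207/2)² = 4*(42849/4) = 42849)
T(O(9)) + a = (4*9)² + 42849 = 36² + 42849 = 1296 + 42849 = 44145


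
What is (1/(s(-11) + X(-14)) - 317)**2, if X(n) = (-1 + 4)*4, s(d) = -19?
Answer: 4928400/49 ≈ 1.0058e+5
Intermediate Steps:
X(n) = 12 (X(n) = 3*4 = 12)
(1/(s(-11) + X(-14)) - 317)**2 = (1/(-19 + 12) - 317)**2 = (1/(-7) - 317)**2 = (-1/7 - 317)**2 = (-2220/7)**2 = 4928400/49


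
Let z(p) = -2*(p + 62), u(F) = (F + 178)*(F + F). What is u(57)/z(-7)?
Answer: -2679/11 ≈ -243.55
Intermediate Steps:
u(F) = 2*F*(178 + F) (u(F) = (178 + F)*(2*F) = 2*F*(178 + F))
z(p) = -124 - 2*p (z(p) = -2*(62 + p) = -124 - 2*p)
u(57)/z(-7) = (2*57*(178 + 57))/(-124 - 2*(-7)) = (2*57*235)/(-124 + 14) = 26790/(-110) = 26790*(-1/110) = -2679/11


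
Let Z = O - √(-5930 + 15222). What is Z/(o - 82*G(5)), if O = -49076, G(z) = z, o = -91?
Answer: 49076/501 + 2*√2323/501 ≈ 98.148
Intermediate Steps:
Z = -49076 - 2*√2323 (Z = -49076 - √(-5930 + 15222) = -49076 - √9292 = -49076 - 2*√2323 ≈ -49172.)
Z/(o - 82*G(5)) = (-49076 - 2*√2323)/(-91 - 82*5) = (-49076 - 2*√2323)/(-91 - 410) = (-49076 - 2*√2323)/(-501) = (-49076 - 2*√2323)*(-1/501) = 49076/501 + 2*√2323/501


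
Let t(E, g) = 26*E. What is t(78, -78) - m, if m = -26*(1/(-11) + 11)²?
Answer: 619788/121 ≈ 5122.2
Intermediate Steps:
m = -374400/121 (m = -26*(-1/11 + 11)² = -26*(120/11)² = -26*14400/121 = -374400/121 ≈ -3094.2)
t(78, -78) - m = 26*78 - 1*(-374400/121) = 2028 + 374400/121 = 619788/121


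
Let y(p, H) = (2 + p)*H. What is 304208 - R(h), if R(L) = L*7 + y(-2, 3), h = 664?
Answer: 299560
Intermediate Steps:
y(p, H) = H*(2 + p)
R(L) = 7*L (R(L) = L*7 + 3*(2 - 2) = 7*L + 3*0 = 7*L + 0 = 7*L)
304208 - R(h) = 304208 - 7*664 = 304208 - 1*4648 = 304208 - 4648 = 299560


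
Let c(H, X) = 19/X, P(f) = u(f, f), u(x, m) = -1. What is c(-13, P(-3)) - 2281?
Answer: -2300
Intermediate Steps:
P(f) = -1
c(-13, P(-3)) - 2281 = 19/(-1) - 2281 = 19*(-1) - 2281 = -19 - 2281 = -2300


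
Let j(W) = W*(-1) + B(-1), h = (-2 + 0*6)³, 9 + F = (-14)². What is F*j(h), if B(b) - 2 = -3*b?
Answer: 2431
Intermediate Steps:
B(b) = 2 - 3*b
F = 187 (F = -9 + (-14)² = -9 + 196 = 187)
h = -8 (h = (-2 + 0)³ = (-2)³ = -8)
j(W) = 5 - W (j(W) = W*(-1) + (2 - 3*(-1)) = -W + (2 + 3) = -W + 5 = 5 - W)
F*j(h) = 187*(5 - 1*(-8)) = 187*(5 + 8) = 187*13 = 2431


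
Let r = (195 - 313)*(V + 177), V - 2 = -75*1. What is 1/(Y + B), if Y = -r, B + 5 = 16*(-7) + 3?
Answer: 1/12158 ≈ 8.2250e-5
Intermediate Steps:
V = -73 (V = 2 - 75*1 = 2 - 75 = -73)
r = -12272 (r = (195 - 313)*(-73 + 177) = -118*104 = -12272)
B = -114 (B = -5 + (16*(-7) + 3) = -5 + (-112 + 3) = -5 - 109 = -114)
Y = 12272 (Y = -1*(-12272) = 12272)
1/(Y + B) = 1/(12272 - 114) = 1/12158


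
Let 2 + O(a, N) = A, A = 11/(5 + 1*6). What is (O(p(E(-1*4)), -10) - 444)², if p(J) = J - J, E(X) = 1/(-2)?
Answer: 198025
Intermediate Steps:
E(X) = -½
p(J) = 0
A = 1 (A = 11/(5 + 6) = 11/11 = 11*(1/11) = 1)
O(a, N) = -1 (O(a, N) = -2 + 1 = -1)
(O(p(E(-1*4)), -10) - 444)² = (-1 - 444)² = (-445)² = 198025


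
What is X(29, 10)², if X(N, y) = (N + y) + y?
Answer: 2401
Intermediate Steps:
X(N, y) = N + 2*y
X(29, 10)² = (29 + 2*10)² = (29 + 20)² = 49² = 2401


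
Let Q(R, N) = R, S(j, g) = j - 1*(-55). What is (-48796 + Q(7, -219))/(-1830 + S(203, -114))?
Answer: 16263/524 ≈ 31.036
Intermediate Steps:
S(j, g) = 55 + j (S(j, g) = j + 55 = 55 + j)
(-48796 + Q(7, -219))/(-1830 + S(203, -114)) = (-48796 + 7)/(-1830 + (55 + 203)) = -48789/(-1830 + 258) = -48789/(-1572) = -48789*(-1/1572) = 16263/524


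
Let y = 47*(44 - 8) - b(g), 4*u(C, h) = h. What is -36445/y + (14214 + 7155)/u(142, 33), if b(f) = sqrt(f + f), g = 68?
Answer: 1838330269/715682 - 36445*sqrt(34)/1431364 ≈ 2568.5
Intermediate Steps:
u(C, h) = h/4
b(f) = sqrt(2)*sqrt(f) (b(f) = sqrt(2*f) = sqrt(2)*sqrt(f))
y = 1692 - 2*sqrt(34) (y = 47*(44 - 8) - sqrt(2)*sqrt(68) = 47*36 - sqrt(2)*2*sqrt(17) = 1692 - 2*sqrt(34) ≈ 1680.3)
-36445/y + (14214 + 7155)/u(142, 33) = -36445/(1692 - 2*sqrt(34)) + (14214 + 7155)/(((1/4)*33)) = -36445/(1692 - 2*sqrt(34)) + 21369/(33/4) = -36445/(1692 - 2*sqrt(34)) + 21369*(4/33) = -36445/(1692 - 2*sqrt(34)) + 28492/11 = 28492/11 - 36445/(1692 - 2*sqrt(34))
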